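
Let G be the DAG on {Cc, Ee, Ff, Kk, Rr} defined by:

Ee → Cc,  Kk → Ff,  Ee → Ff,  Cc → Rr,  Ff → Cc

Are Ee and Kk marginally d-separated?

Yes

There are 2 undirected paths between Ee and Kk; checking each against the conditioning set ∅:
  1. Ee → Ff ← Kk — Ff:collider[blocks] ⇒ blocked
  2. Ee → Cc ← Ff ← Kk — Cc:collider[blocks]; Ff:chain[open] ⇒ blocked
Every path is blocked, so Ee and Kk are d-separated given ∅.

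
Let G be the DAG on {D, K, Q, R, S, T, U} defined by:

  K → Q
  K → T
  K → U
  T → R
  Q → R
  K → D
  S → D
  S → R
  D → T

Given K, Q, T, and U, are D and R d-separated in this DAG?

No — D and R are not d-separated given {K, Q, T, U}.

Enumerating the 5 paths from D to R and testing each for blocking by {K, Q, T, U}:
  1. D ← S → R — S:fork[open] ⇒ active
  2. D → T → R — T:chain[blocks] ⇒ blocked
  3. D → T ← K → Q → R — T:collider[open]; K:fork[blocks]; Q:chain[blocks] ⇒ blocked
  4. D ← K → T → R — K:fork[blocks]; T:chain[blocks] ⇒ blocked
  5. D ← K → Q → R — K:fork[blocks]; Q:chain[blocks] ⇒ blocked
Because an active path exists, D and R are not d-separated.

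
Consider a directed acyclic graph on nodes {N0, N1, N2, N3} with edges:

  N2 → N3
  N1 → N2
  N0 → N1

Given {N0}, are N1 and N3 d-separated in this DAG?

No

There is one path between N1 and N3:
Path 1: N1 → N2 → N3
  N2 is a chain and N2 is not conditioned on — no node blocks this path, so it is active.
Since the path N1 → N2 → N3 is active, N1 and N3 are not d-separated given {N0}.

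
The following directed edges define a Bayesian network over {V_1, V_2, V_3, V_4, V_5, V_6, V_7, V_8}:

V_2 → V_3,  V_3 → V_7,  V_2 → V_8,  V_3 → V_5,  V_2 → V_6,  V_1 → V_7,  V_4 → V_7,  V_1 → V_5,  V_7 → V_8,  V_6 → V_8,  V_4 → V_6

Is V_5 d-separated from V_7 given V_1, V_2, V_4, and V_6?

No

We examine all 6 paths between V_5 and V_7:
Path 1: V_5 ← V_3 → V_7
  V_3 is a fork and V_3 is not conditioned on — no node blocks this path, so it is active.
Path 2: V_5 ← V_3 ← V_2 → V_6 ← V_4 → V_7
  V_2 is a fork here and V_2 is conditioned on, so the path is blocked at V_2.
Path 3: V_5 ← V_3 ← V_2 → V_6 → V_8 ← V_7
  V_2 is a fork here and V_2 is conditioned on, so the path is blocked at V_2.
Path 4: V_5 ← V_3 ← V_2 → V_8 ← V_7
  V_2 is a fork here and V_2 is conditioned on, so the path is blocked at V_2.
Path 5: V_5 ← V_3 ← V_2 → V_8 ← V_6 ← V_4 → V_7
  V_2 is a fork here and V_2 is conditioned on, so the path is blocked at V_2.
Path 6: V_5 ← V_1 → V_7
  V_1 is a fork here and V_1 is conditioned on, so the path is blocked at V_1.
Because an active path exists, V_5 and V_7 are not d-separated.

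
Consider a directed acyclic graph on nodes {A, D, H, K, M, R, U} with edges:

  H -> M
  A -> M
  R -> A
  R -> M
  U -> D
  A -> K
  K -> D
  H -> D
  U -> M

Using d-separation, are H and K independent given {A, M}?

6 paths connect H and K; each must be blocked for d-separation to hold:
  1. H → M ← U → D ← K — M:collider[open]; U:fork[open]; D:collider[blocks] ⇒ blocked
  2. H → M ← R → A → K — M:collider[open]; R:fork[open]; A:chain[blocks] ⇒ blocked
  3. H → M ← A → K — M:collider[open]; A:fork[blocks] ⇒ blocked
  4. H → D ← U → M ← R → A → K — D:collider[blocks]; U:fork[open]; M:collider[open]; R:fork[open]; A:chain[blocks] ⇒ blocked
  5. H → D ← U → M ← A → K — D:collider[blocks]; U:fork[open]; M:collider[open]; A:fork[blocks] ⇒ blocked
  6. H → D ← K — D:collider[blocks] ⇒ blocked
Since every path is blocked, d-separation holds.

Yes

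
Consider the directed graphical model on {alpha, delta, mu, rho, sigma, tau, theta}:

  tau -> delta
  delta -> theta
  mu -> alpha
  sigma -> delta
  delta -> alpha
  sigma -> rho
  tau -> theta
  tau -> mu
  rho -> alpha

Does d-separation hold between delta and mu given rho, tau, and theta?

We examine all 4 paths between delta and mu:
  1. delta → alpha ← mu — alpha:collider[blocks] ⇒ blocked
  2. delta ← sigma → rho → alpha ← mu — sigma:fork[open]; rho:chain[blocks]; alpha:collider[blocks] ⇒ blocked
  3. delta ← tau → mu — tau:fork[blocks] ⇒ blocked
  4. delta → theta ← tau → mu — theta:collider[open]; tau:fork[blocks] ⇒ blocked
Every path is blocked, so delta and mu are d-separated given {rho, tau, theta}.

Yes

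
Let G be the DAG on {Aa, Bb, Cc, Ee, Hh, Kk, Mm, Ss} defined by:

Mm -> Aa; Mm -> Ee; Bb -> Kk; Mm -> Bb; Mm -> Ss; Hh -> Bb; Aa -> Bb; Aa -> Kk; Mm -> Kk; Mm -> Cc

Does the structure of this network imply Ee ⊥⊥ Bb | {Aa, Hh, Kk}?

No

5 paths connect Ee and Bb; each must be blocked for d-separation to hold:
Path 1: Ee ← Mm → Bb
  Mm is a fork and Mm is not conditioned on — no node blocks this path, so it is active.
Path 2: Ee ← Mm → Aa → Bb
  Aa is a chain here and Aa is conditioned on, so the path is blocked at Aa.
Path 3: Ee ← Mm → Aa → Kk ← Bb
  Aa is a chain here and Aa is conditioned on, so the path is blocked at Aa.
Path 4: Ee ← Mm → Kk ← Bb
  Mm is a fork and Mm is not conditioned on; Kk is a collider and Kk is conditioned on, which opens it — no node blocks this path, so it is active.
Path 5: Ee ← Mm → Kk ← Aa → Bb
  Aa is a fork here and Aa is conditioned on, so the path is blocked at Aa.
At least one path is unblocked, so d-separation fails.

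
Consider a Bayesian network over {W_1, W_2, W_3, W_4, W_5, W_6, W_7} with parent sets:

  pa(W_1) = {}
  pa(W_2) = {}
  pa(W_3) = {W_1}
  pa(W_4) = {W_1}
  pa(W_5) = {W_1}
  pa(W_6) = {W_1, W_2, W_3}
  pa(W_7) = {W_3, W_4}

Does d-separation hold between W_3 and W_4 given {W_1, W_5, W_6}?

Yes

3 paths connect W_3 and W_4; each must be blocked for d-separation to hold:
Path 1: W_3 ← W_1 → W_4
  W_1 is a fork here and W_1 is conditioned on, so the path is blocked at W_1.
Path 2: W_3 → W_6 ← W_1 → W_4
  W_1 is a fork here and W_1 is conditioned on, so the path is blocked at W_1.
Path 3: W_3 → W_7 ← W_4
  W_7 is a collider here and neither W_7 nor any of its descendants is conditioned on, so the collider stays closed — the path is blocked at W_7.
Since every path is blocked, d-separation holds.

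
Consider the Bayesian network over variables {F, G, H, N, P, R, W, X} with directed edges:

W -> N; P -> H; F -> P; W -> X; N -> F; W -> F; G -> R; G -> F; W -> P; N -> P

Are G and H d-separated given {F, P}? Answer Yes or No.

Enumerating the 5 paths from G to H and testing each for blocking by {F, P}:
Path 1: G → F ← W → P → H
  P is a chain here and P is conditioned on, so the path is blocked at P.
Path 2: G → F ← W → N → P → H
  P is a chain here and P is conditioned on, so the path is blocked at P.
Path 3: G → F → P → H
  F is a chain here and F is conditioned on, so the path is blocked at F.
Path 4: G → F ← N ← W → P → H
  P is a chain here and P is conditioned on, so the path is blocked at P.
Path 5: G → F ← N → P → H
  P is a chain here and P is conditioned on, so the path is blocked at P.
Every path is blocked, so G and H are d-separated given {F, P}.

Yes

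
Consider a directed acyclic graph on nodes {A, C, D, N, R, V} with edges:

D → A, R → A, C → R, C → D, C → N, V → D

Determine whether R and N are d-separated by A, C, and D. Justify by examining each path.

Yes — R and N are d-separated given {A, C, D}.

2 paths connect R and N; each must be blocked for d-separation to hold:
  1. R → A ← D ← C → N — A:collider[open]; D:chain[blocks]; C:fork[blocks] ⇒ blocked
  2. R ← C → N — C:fork[blocks] ⇒ blocked
Since every path is blocked, d-separation holds.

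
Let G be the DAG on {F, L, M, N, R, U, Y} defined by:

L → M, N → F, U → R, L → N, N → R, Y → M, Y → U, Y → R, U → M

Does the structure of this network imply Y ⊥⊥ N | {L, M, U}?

Yes — Y and N are d-separated given {L, M, U}.

Enumerating the 6 paths from Y to N and testing each for blocking by {L, M, U}:
Path 1: Y → U → M ← L → N
  U is a chain here and U is conditioned on, so the path is blocked at U.
Path 2: Y → U → R ← N
  U is a chain here and U is conditioned on, so the path is blocked at U.
Path 3: Y → M ← U → R ← N
  U is a fork here and U is conditioned on, so the path is blocked at U.
Path 4: Y → M ← L → N
  L is a fork here and L is conditioned on, so the path is blocked at L.
Path 5: Y → R ← U → M ← L → N
  R is a collider here and neither R nor any of its descendants is conditioned on, so the collider stays closed — the path is blocked at R.
Path 6: Y → R ← N
  R is a collider here and neither R nor any of its descendants is conditioned on, so the collider stays closed — the path is blocked at R.
Since every path is blocked, d-separation holds.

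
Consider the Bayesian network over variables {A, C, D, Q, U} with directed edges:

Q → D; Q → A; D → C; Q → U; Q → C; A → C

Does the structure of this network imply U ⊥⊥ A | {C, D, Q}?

Yes — U and A are d-separated given {C, D, Q}.

We examine all 3 paths between U and A:
Path 1: U ← Q → C ← A
  Q is a fork here and Q is conditioned on, so the path is blocked at Q.
Path 2: U ← Q → D → C ← A
  Q is a fork here and Q is conditioned on, so the path is blocked at Q.
Path 3: U ← Q → A
  Q is a fork here and Q is conditioned on, so the path is blocked at Q.
Since every path is blocked, d-separation holds.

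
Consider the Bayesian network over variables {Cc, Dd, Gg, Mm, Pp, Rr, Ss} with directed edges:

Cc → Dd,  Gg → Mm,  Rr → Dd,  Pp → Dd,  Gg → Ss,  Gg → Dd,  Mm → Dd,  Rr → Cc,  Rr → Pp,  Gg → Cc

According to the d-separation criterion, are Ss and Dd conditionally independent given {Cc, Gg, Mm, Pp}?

Yes

We examine all 5 paths between Ss and Dd:
Path 1: Ss ← Gg → Mm → Dd
  Gg is a fork here and Gg is conditioned on, so the path is blocked at Gg.
Path 2: Ss ← Gg → Dd
  Gg is a fork here and Gg is conditioned on, so the path is blocked at Gg.
Path 3: Ss ← Gg → Cc ← Rr → Dd
  Gg is a fork here and Gg is conditioned on, so the path is blocked at Gg.
Path 4: Ss ← Gg → Cc ← Rr → Pp → Dd
  Gg is a fork here and Gg is conditioned on, so the path is blocked at Gg.
Path 5: Ss ← Gg → Cc → Dd
  Gg is a fork here and Gg is conditioned on, so the path is blocked at Gg.
All paths are blocked; Ss ⊥ Dd | {Cc, Gg, Mm, Pp} holds.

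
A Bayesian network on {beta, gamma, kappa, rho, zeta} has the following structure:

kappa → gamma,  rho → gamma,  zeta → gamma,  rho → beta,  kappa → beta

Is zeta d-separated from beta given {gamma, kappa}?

No

Enumerating the 2 paths from zeta to beta and testing each for blocking by {gamma, kappa}:
Path 1: zeta → gamma ← rho → beta
  gamma is a collider and gamma is conditioned on, which opens it; rho is a fork and rho is not conditioned on — no node blocks this path, so it is active.
Path 2: zeta → gamma ← kappa → beta
  kappa is a fork here and kappa is conditioned on, so the path is blocked at kappa.
Since the path zeta → gamma ← rho → beta is active, zeta and beta are not d-separated given {gamma, kappa}.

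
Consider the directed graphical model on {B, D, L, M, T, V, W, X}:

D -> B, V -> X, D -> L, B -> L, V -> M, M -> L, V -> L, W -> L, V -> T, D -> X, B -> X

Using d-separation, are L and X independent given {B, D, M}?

6 paths connect L and X; each must be blocked for d-separation to hold:
Path 1: L ← V → X
  V is a fork and V is not conditioned on — no node blocks this path, so it is active.
Path 2: L ← M ← V → X
  M is a chain here and M is conditioned on, so the path is blocked at M.
Path 3: L ← B → X
  B is a fork here and B is conditioned on, so the path is blocked at B.
Path 4: L ← B ← D → X
  B is a chain here and B is conditioned on, so the path is blocked at B.
Path 5: L ← D → X
  D is a fork here and D is conditioned on, so the path is blocked at D.
Path 6: L ← D → B → X
  D is a fork here and D is conditioned on, so the path is blocked at D.
Since the path L ← V → X is active, L and X are not d-separated given {B, D, M}.

No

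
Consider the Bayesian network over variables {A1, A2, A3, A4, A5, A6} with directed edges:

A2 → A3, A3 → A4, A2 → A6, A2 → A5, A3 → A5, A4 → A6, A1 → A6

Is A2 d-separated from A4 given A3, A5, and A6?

No — A2 and A4 are not d-separated given {A3, A5, A6}.

There are 3 undirected paths between A2 and A4; checking each against the conditioning set {A3, A5, A6}:
Path 1: A2 → A3 → A4
  A3 is a chain here and A3 is conditioned on, so the path is blocked at A3.
Path 2: A2 → A5 ← A3 → A4
  A3 is a fork here and A3 is conditioned on, so the path is blocked at A3.
Path 3: A2 → A6 ← A4
  A6 is a collider and A6 is conditioned on, which opens it — no node blocks this path, so it is active.
Because an active path exists, A2 and A4 are not d-separated.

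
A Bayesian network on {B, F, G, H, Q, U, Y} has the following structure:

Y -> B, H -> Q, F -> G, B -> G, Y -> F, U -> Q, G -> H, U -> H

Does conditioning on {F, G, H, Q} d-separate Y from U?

Yes

There are 4 undirected paths between Y and U; checking each against the conditioning set {F, G, H, Q}:
Path 1: Y → B → G → H ← U
  G is a chain here and G is conditioned on, so the path is blocked at G.
Path 2: Y → B → G → H → Q ← U
  G is a chain here and G is conditioned on, so the path is blocked at G.
Path 3: Y → F → G → H ← U
  F is a chain here and F is conditioned on, so the path is blocked at F.
Path 4: Y → F → G → H → Q ← U
  F is a chain here and F is conditioned on, so the path is blocked at F.
Every path is blocked, so Y and U are d-separated given {F, G, H, Q}.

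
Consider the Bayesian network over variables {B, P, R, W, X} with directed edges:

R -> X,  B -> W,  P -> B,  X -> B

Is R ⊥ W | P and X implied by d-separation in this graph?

Only one path connects R and W:
  1. R → X → B → W — X:chain[blocks]; B:chain[open] ⇒ blocked
Every path is blocked, so R and W are d-separated given {P, X}.

Yes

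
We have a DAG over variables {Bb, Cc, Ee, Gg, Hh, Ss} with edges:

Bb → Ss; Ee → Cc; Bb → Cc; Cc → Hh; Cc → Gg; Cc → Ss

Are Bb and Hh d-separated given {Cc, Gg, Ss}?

Yes — Bb and Hh are d-separated given {Cc, Gg, Ss}.

We examine all 2 paths between Bb and Hh:
Path 1: Bb → Cc → Hh
  Cc is a chain here and Cc is conditioned on, so the path is blocked at Cc.
Path 2: Bb → Ss ← Cc → Hh
  Cc is a fork here and Cc is conditioned on, so the path is blocked at Cc.
Since every path is blocked, d-separation holds.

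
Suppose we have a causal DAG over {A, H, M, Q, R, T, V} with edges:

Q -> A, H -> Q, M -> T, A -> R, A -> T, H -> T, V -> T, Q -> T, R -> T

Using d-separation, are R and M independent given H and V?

Yes — R and M are d-separated given {H, V}.

We examine all 4 paths between R and M:
Path 1: R → T ← M
  T is a collider here and neither T nor any of its descendants is conditioned on, so the collider stays closed — the path is blocked at T.
Path 2: R ← A ← Q ← H → T ← M
  H is a fork here and H is conditioned on, so the path is blocked at H.
Path 3: R ← A ← Q → T ← M
  T is a collider here and neither T nor any of its descendants is conditioned on, so the collider stays closed — the path is blocked at T.
Path 4: R ← A → T ← M
  T is a collider here and neither T nor any of its descendants is conditioned on, so the collider stays closed — the path is blocked at T.
All paths are blocked; R ⊥ M | {H, V} holds.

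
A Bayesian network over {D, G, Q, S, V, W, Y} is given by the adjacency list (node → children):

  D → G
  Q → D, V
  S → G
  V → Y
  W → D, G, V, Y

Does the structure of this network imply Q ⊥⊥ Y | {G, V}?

No

6 paths connect Q and Y; each must be blocked for d-separation to hold:
Path 1: Q → V ← W → Y
  V is a collider and V is conditioned on, which opens it; W is a fork and W is not conditioned on — no node blocks this path, so it is active.
Path 2: Q → V → Y
  V is a chain here and V is conditioned on, so the path is blocked at V.
Path 3: Q → D ← W → V → Y
  V is a chain here and V is conditioned on, so the path is blocked at V.
Path 4: Q → D ← W → Y
  D is a collider and its descendant G is conditioned on, which opens it; W is a fork and W is not conditioned on — no node blocks this path, so it is active.
Path 5: Q → D → G ← W → V → Y
  V is a chain here and V is conditioned on, so the path is blocked at V.
Path 6: Q → D → G ← W → Y
  D is a chain and D is not conditioned on; G is a collider and G is conditioned on, which opens it; W is a fork and W is not conditioned on — no node blocks this path, so it is active.
Since the path Q → V ← W → Y is active, Q and Y are not d-separated given {G, V}.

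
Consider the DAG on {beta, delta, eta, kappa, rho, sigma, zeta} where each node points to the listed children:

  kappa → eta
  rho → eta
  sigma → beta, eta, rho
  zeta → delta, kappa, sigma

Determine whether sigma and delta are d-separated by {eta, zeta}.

3 paths connect sigma and delta; each must be blocked for d-separation to hold:
  1. sigma ← zeta → delta — zeta:fork[blocks] ⇒ blocked
  2. sigma → rho → eta ← kappa ← zeta → delta — rho:chain[open]; eta:collider[open]; kappa:chain[open]; zeta:fork[blocks] ⇒ blocked
  3. sigma → eta ← kappa ← zeta → delta — eta:collider[open]; kappa:chain[open]; zeta:fork[blocks] ⇒ blocked
Since every path is blocked, d-separation holds.

Yes — sigma and delta are d-separated given {eta, zeta}.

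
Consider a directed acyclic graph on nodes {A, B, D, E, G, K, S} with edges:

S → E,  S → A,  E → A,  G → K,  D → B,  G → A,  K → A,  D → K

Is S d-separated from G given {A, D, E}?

No

4 paths connect S and G; each must be blocked for d-separation to hold:
Path 1: S → A ← G
  A is a collider and A is conditioned on, which opens it — no node blocks this path, so it is active.
Path 2: S → A ← K ← G
  A is a collider and A is conditioned on, which opens it; K is a chain and K is not conditioned on — no node blocks this path, so it is active.
Path 3: S → E → A ← G
  E is a chain here and E is conditioned on, so the path is blocked at E.
Path 4: S → E → A ← K ← G
  E is a chain here and E is conditioned on, so the path is blocked at E.
Since the path S → A ← G is active, S and G are not d-separated given {A, D, E}.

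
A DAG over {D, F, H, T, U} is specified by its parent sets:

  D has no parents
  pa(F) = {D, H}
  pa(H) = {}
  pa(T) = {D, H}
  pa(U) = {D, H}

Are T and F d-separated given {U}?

No

Enumerating the 4 paths from T to F and testing each for blocking by {U}:
  1. T ← D → U ← H → F — D:fork[open]; U:collider[open]; H:fork[open] ⇒ active
  2. T ← D → F — D:fork[open] ⇒ active
  3. T ← H → U ← D → F — H:fork[open]; U:collider[open]; D:fork[open] ⇒ active
  4. T ← H → F — H:fork[open] ⇒ active
At least one path is unblocked, so d-separation fails.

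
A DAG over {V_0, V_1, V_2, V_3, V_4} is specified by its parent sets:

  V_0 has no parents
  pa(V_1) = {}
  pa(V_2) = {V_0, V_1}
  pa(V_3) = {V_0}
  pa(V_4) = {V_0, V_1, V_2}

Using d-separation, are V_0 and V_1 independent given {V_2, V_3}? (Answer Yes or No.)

No

We examine all 4 paths between V_0 and V_1:
  1. V_0 → V_2 → V_4 ← V_1 — V_2:chain[blocks]; V_4:collider[blocks] ⇒ blocked
  2. V_0 → V_2 ← V_1 — V_2:collider[open] ⇒ active
  3. V_0 → V_4 ← V_2 ← V_1 — V_4:collider[blocks]; V_2:chain[blocks] ⇒ blocked
  4. V_0 → V_4 ← V_1 — V_4:collider[blocks] ⇒ blocked
Because an active path exists, V_0 and V_1 are not d-separated.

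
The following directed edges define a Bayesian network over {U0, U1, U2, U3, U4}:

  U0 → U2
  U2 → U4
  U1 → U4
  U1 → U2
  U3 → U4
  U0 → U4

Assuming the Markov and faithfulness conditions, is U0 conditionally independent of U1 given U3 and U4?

There are 4 undirected paths between U0 and U1; checking each against the conditioning set {U3, U4}:
Path 1: U0 → U2 ← U1
  U2 is a collider and its descendant U4 is conditioned on, which opens it — no node blocks this path, so it is active.
Path 2: U0 → U2 → U4 ← U1
  U2 is a chain and U2 is not conditioned on; U4 is a collider and U4 is conditioned on, which opens it — no node blocks this path, so it is active.
Path 3: U0 → U4 ← U1
  U4 is a collider and U4 is conditioned on, which opens it — no node blocks this path, so it is active.
Path 4: U0 → U4 ← U2 ← U1
  U4 is a collider and U4 is conditioned on, which opens it; U2 is a chain and U2 is not conditioned on — no node blocks this path, so it is active.
At least one path is unblocked, so d-separation fails.

No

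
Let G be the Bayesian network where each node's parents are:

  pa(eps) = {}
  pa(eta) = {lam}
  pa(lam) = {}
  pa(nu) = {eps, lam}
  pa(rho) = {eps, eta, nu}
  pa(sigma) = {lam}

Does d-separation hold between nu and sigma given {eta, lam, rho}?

There are 3 undirected paths between nu and sigma; checking each against the conditioning set {eta, lam, rho}:
  1. nu ← eps → rho ← eta ← lam → sigma — eps:fork[open]; rho:collider[open]; eta:chain[blocks]; lam:fork[blocks] ⇒ blocked
  2. nu → rho ← eta ← lam → sigma — rho:collider[open]; eta:chain[blocks]; lam:fork[blocks] ⇒ blocked
  3. nu ← lam → sigma — lam:fork[blocks] ⇒ blocked
Every path is blocked, so nu and sigma are d-separated given {eta, lam, rho}.

Yes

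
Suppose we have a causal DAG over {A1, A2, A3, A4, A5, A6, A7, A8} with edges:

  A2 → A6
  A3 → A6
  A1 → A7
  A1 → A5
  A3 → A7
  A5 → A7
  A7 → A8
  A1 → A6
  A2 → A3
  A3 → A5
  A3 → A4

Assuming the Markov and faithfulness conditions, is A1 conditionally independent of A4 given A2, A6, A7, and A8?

No

There are 6 undirected paths between A1 and A4; checking each against the conditioning set {A2, A6, A7, A8}:
Path 1: A1 → A5 ← A3 → A4
  A5 is a collider and its descendant A8 is conditioned on, which opens it; A3 is a fork and A3 is not conditioned on — no node blocks this path, so it is active.
Path 2: A1 → A5 → A7 ← A3 → A4
  A5 is a chain and A5 is not conditioned on; A7 is a collider and A7 is conditioned on, which opens it; A3 is a fork and A3 is not conditioned on — no node blocks this path, so it is active.
Path 3: A1 → A6 ← A2 → A3 → A4
  A2 is a fork here and A2 is conditioned on, so the path is blocked at A2.
Path 4: A1 → A6 ← A3 → A4
  A6 is a collider and A6 is conditioned on, which opens it; A3 is a fork and A3 is not conditioned on — no node blocks this path, so it is active.
Path 5: A1 → A7 ← A5 ← A3 → A4
  A7 is a collider and A7 is conditioned on, which opens it; A5 is a chain and A5 is not conditioned on; A3 is a fork and A3 is not conditioned on — no node blocks this path, so it is active.
Path 6: A1 → A7 ← A3 → A4
  A7 is a collider and A7 is conditioned on, which opens it; A3 is a fork and A3 is not conditioned on — no node blocks this path, so it is active.
Because an active path exists, A1 and A4 are not d-separated.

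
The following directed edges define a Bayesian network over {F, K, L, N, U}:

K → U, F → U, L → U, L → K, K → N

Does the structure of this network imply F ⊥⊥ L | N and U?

No

Enumerating the 2 paths from F to L and testing each for blocking by {N, U}:
Path 1: F → U ← L
  U is a collider and U is conditioned on, which opens it — no node blocks this path, so it is active.
Path 2: F → U ← K ← L
  U is a collider and U is conditioned on, which opens it; K is a chain and K is not conditioned on — no node blocks this path, so it is active.
Since the path F → U ← L is active, F and L are not d-separated given {N, U}.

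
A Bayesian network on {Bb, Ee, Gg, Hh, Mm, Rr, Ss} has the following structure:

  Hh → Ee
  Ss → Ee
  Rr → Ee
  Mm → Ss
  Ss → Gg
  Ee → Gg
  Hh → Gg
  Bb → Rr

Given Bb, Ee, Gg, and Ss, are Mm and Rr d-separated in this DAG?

Yes

Enumerating the 3 paths from Mm to Rr and testing each for blocking by {Bb, Ee, Gg, Ss}:
Path 1: Mm → Ss → Gg ← Hh → Ee ← Rr
  Ss is a chain here and Ss is conditioned on, so the path is blocked at Ss.
Path 2: Mm → Ss → Gg ← Ee ← Rr
  Ss is a chain here and Ss is conditioned on, so the path is blocked at Ss.
Path 3: Mm → Ss → Ee ← Rr
  Ss is a chain here and Ss is conditioned on, so the path is blocked at Ss.
Every path is blocked, so Mm and Rr are d-separated given {Bb, Ee, Gg, Ss}.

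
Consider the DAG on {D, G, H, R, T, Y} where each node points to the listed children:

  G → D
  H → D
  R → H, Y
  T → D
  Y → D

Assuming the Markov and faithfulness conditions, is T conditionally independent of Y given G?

Yes

We examine all 2 paths between T and Y:
Path 1: T → D ← H ← R → Y
  D is a collider here and neither D nor any of its descendants is conditioned on, so the collider stays closed — the path is blocked at D.
Path 2: T → D ← Y
  D is a collider here and neither D nor any of its descendants is conditioned on, so the collider stays closed — the path is blocked at D.
Since every path is blocked, d-separation holds.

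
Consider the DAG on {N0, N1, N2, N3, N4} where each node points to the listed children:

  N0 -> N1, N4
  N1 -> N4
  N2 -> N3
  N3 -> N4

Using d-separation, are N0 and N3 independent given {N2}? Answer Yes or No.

There are 2 undirected paths between N0 and N3; checking each against the conditioning set {N2}:
Path 1: N0 → N1 → N4 ← N3
  N4 is a collider here and neither N4 nor any of its descendants is conditioned on, so the collider stays closed — the path is blocked at N4.
Path 2: N0 → N4 ← N3
  N4 is a collider here and neither N4 nor any of its descendants is conditioned on, so the collider stays closed — the path is blocked at N4.
Since every path is blocked, d-separation holds.

Yes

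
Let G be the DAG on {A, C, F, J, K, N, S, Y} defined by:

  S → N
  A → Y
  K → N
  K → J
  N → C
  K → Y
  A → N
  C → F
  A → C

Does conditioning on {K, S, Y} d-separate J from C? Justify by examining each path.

Yes — J and C are d-separated given {K, S, Y}.

We examine all 4 paths between J and C:
Path 1: J ← K → Y ← A → C
  K is a fork here and K is conditioned on, so the path is blocked at K.
Path 2: J ← K → Y ← A → N → C
  K is a fork here and K is conditioned on, so the path is blocked at K.
Path 3: J ← K → N → C
  K is a fork here and K is conditioned on, so the path is blocked at K.
Path 4: J ← K → N ← A → C
  K is a fork here and K is conditioned on, so the path is blocked at K.
Since every path is blocked, d-separation holds.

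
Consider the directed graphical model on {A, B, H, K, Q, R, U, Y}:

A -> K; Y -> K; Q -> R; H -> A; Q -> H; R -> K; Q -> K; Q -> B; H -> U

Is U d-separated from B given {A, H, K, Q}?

3 paths connect U and B; each must be blocked for d-separation to hold:
Path 1: U ← H ← Q → B
  H is a chain here and H is conditioned on, so the path is blocked at H.
Path 2: U ← H → A → K ← Q → B
  H is a fork here and H is conditioned on, so the path is blocked at H.
Path 3: U ← H → A → K ← R ← Q → B
  H is a fork here and H is conditioned on, so the path is blocked at H.
Every path is blocked, so U and B are d-separated given {A, H, K, Q}.

Yes — U and B are d-separated given {A, H, K, Q}.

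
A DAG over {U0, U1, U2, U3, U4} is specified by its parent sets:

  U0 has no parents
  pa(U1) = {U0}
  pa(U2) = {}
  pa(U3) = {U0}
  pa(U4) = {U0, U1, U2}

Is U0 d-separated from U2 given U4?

No

2 paths connect U0 and U2; each must be blocked for d-separation to hold:
Path 1: U0 → U1 → U4 ← U2
  U1 is a chain and U1 is not conditioned on; U4 is a collider and U4 is conditioned on, which opens it — no node blocks this path, so it is active.
Path 2: U0 → U4 ← U2
  U4 is a collider and U4 is conditioned on, which opens it — no node blocks this path, so it is active.
Since the path U0 → U1 → U4 ← U2 is active, U0 and U2 are not d-separated given {U4}.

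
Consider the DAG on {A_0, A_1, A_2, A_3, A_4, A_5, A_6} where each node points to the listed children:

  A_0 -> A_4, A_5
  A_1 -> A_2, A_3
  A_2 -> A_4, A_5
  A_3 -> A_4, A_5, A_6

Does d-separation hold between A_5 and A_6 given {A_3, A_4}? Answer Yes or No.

There are 5 undirected paths between A_5 and A_6; checking each against the conditioning set {A_3, A_4}:
  1. A_5 ← A_3 → A_6 — A_3:fork[blocks] ⇒ blocked
  2. A_5 ← A_2 → A_4 ← A_3 → A_6 — A_2:fork[open]; A_4:collider[open]; A_3:fork[blocks] ⇒ blocked
  3. A_5 ← A_2 ← A_1 → A_3 → A_6 — A_2:chain[open]; A_1:fork[open]; A_3:chain[blocks] ⇒ blocked
  4. A_5 ← A_0 → A_4 ← A_3 → A_6 — A_0:fork[open]; A_4:collider[open]; A_3:fork[blocks] ⇒ blocked
  5. A_5 ← A_0 → A_4 ← A_2 ← A_1 → A_3 → A_6 — A_0:fork[open]; A_4:collider[open]; A_2:chain[open]; A_1:fork[open]; A_3:chain[blocks] ⇒ blocked
Since every path is blocked, d-separation holds.

Yes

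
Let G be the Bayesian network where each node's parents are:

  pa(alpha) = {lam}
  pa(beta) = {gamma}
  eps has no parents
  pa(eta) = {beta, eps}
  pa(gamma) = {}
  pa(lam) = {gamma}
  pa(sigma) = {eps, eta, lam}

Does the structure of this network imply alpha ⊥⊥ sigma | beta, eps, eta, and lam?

Yes — alpha and sigma are d-separated given {beta, eps, eta, lam}.

3 paths connect alpha and sigma; each must be blocked for d-separation to hold:
  1. alpha ← lam ← gamma → beta → eta ← eps → sigma — lam:chain[blocks]; gamma:fork[open]; beta:chain[blocks]; eta:collider[open]; eps:fork[blocks] ⇒ blocked
  2. alpha ← lam ← gamma → beta → eta → sigma — lam:chain[blocks]; gamma:fork[open]; beta:chain[blocks]; eta:chain[blocks] ⇒ blocked
  3. alpha ← lam → sigma — lam:fork[blocks] ⇒ blocked
Every path is blocked, so alpha and sigma are d-separated given {beta, eps, eta, lam}.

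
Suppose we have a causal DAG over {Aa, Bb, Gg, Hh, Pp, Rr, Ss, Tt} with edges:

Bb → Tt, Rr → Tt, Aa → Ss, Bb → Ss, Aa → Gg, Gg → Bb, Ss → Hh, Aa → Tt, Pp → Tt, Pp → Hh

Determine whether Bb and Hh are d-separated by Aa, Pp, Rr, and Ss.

6 paths connect Bb and Hh; each must be blocked for d-separation to hold:
Path 1: Bb → Tt ← Aa → Ss → Hh
  Tt is a collider here and neither Tt nor any of its descendants is conditioned on, so the collider stays closed — the path is blocked at Tt.
Path 2: Bb → Tt ← Pp → Hh
  Tt is a collider here and neither Tt nor any of its descendants is conditioned on, so the collider stays closed — the path is blocked at Tt.
Path 3: Bb ← Gg ← Aa → Tt ← Pp → Hh
  Aa is a fork here and Aa is conditioned on, so the path is blocked at Aa.
Path 4: Bb ← Gg ← Aa → Ss → Hh
  Aa is a fork here and Aa is conditioned on, so the path is blocked at Aa.
Path 5: Bb → Ss ← Aa → Tt ← Pp → Hh
  Aa is a fork here and Aa is conditioned on, so the path is blocked at Aa.
Path 6: Bb → Ss → Hh
  Ss is a chain here and Ss is conditioned on, so the path is blocked at Ss.
All paths are blocked; Bb ⊥ Hh | {Aa, Pp, Rr, Ss} holds.

Yes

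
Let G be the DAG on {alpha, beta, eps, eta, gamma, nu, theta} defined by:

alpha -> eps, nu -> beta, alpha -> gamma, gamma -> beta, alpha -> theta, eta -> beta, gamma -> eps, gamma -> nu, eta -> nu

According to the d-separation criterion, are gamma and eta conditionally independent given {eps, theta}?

There are 4 undirected paths between gamma and eta; checking each against the conditioning set {eps, theta}:
Path 1: gamma → beta ← eta
  beta is a collider here and neither beta nor any of its descendants is conditioned on, so the collider stays closed — the path is blocked at beta.
Path 2: gamma → beta ← nu ← eta
  beta is a collider here and neither beta nor any of its descendants is conditioned on, so the collider stays closed — the path is blocked at beta.
Path 3: gamma → nu → beta ← eta
  beta is a collider here and neither beta nor any of its descendants is conditioned on, so the collider stays closed — the path is blocked at beta.
Path 4: gamma → nu ← eta
  nu is a collider here and neither nu nor any of its descendants is conditioned on, so the collider stays closed — the path is blocked at nu.
All paths are blocked; gamma ⊥ eta | {eps, theta} holds.

Yes — gamma and eta are d-separated given {eps, theta}.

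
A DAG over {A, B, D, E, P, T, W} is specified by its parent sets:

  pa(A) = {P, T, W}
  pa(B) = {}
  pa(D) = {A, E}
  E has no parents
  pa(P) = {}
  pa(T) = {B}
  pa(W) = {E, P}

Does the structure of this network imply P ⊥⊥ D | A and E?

Enumerating the 4 paths from P to D and testing each for blocking by {A, E}:
Path 1: P → W ← E → D
  E is a fork here and E is conditioned on, so the path is blocked at E.
Path 2: P → W → A → D
  A is a chain here and A is conditioned on, so the path is blocked at A.
Path 3: P → A ← W ← E → D
  E is a fork here and E is conditioned on, so the path is blocked at E.
Path 4: P → A → D
  A is a chain here and A is conditioned on, so the path is blocked at A.
Since every path is blocked, d-separation holds.

Yes — P and D are d-separated given {A, E}.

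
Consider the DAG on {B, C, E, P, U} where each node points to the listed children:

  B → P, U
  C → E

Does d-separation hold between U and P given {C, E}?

No — U and P are not d-separated given {C, E}.

Only one path connects U and P:
Path 1: U ← B → P
  B is a fork and B is not conditioned on — no node blocks this path, so it is active.
Since the path U ← B → P is active, U and P are not d-separated given {C, E}.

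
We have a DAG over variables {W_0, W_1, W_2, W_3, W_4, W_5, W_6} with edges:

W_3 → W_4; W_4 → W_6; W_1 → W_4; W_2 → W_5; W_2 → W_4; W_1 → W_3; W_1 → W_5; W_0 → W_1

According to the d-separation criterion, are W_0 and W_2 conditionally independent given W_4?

No — W_0 and W_2 are not d-separated given {W_4}.

There are 3 undirected paths between W_0 and W_2; checking each against the conditioning set {W_4}:
  1. W_0 → W_1 → W_5 ← W_2 — W_1:chain[open]; W_5:collider[blocks] ⇒ blocked
  2. W_0 → W_1 → W_4 ← W_2 — W_1:chain[open]; W_4:collider[open] ⇒ active
  3. W_0 → W_1 → W_3 → W_4 ← W_2 — W_1:chain[open]; W_3:chain[open]; W_4:collider[open] ⇒ active
Because an active path exists, W_0 and W_2 are not d-separated.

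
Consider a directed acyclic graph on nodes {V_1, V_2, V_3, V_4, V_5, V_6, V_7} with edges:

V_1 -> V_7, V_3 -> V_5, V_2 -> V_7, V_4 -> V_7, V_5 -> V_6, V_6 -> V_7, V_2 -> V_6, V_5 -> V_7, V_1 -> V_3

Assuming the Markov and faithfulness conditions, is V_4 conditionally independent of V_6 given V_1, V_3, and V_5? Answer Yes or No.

Yes

We examine all 4 paths between V_4 and V_6:
  1. V_4 → V_7 ← V_5 → V_6 — V_7:collider[blocks]; V_5:fork[blocks] ⇒ blocked
  2. V_4 → V_7 ← V_6 — V_7:collider[blocks] ⇒ blocked
  3. V_4 → V_7 ← V_1 → V_3 → V_5 → V_6 — V_7:collider[blocks]; V_1:fork[blocks]; V_3:chain[blocks]; V_5:chain[blocks] ⇒ blocked
  4. V_4 → V_7 ← V_2 → V_6 — V_7:collider[blocks]; V_2:fork[open] ⇒ blocked
All paths are blocked; V_4 ⊥ V_6 | {V_1, V_3, V_5} holds.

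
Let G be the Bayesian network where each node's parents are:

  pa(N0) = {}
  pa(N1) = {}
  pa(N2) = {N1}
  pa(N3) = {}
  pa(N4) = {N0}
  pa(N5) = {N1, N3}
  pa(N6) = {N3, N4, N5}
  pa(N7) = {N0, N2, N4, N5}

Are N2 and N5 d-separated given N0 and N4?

Enumerating the 6 paths from N2 to N5 and testing each for blocking by {N0, N4}:
Path 1: N2 ← N1 → N5
  N1 is a fork and N1 is not conditioned on — no node blocks this path, so it is active.
Path 2: N2 → N7 ← N4 → N6 ← N3 → N5
  N7 is a collider here and neither N7 nor any of its descendants is conditioned on, so the collider stays closed — the path is blocked at N7.
Path 3: N2 → N7 ← N4 → N6 ← N5
  N7 is a collider here and neither N7 nor any of its descendants is conditioned on, so the collider stays closed — the path is blocked at N7.
Path 4: N2 → N7 ← N0 → N4 → N6 ← N3 → N5
  N7 is a collider here and neither N7 nor any of its descendants is conditioned on, so the collider stays closed — the path is blocked at N7.
Path 5: N2 → N7 ← N0 → N4 → N6 ← N5
  N7 is a collider here and neither N7 nor any of its descendants is conditioned on, so the collider stays closed — the path is blocked at N7.
Path 6: N2 → N7 ← N5
  N7 is a collider here and neither N7 nor any of its descendants is conditioned on, so the collider stays closed — the path is blocked at N7.
At least one path is unblocked, so d-separation fails.

No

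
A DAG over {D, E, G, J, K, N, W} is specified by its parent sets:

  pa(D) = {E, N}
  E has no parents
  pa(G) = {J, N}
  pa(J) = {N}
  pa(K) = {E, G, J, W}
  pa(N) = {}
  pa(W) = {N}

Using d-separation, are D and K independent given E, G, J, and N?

Yes

We examine all 6 paths between D and K:
  1. D ← E → K — E:fork[blocks] ⇒ blocked
  2. D ← N → G → K — N:fork[blocks]; G:chain[blocks] ⇒ blocked
  3. D ← N → G ← J → K — N:fork[blocks]; G:collider[open]; J:fork[blocks] ⇒ blocked
  4. D ← N → J → G → K — N:fork[blocks]; J:chain[blocks]; G:chain[blocks] ⇒ blocked
  5. D ← N → J → K — N:fork[blocks]; J:chain[blocks] ⇒ blocked
  6. D ← N → W → K — N:fork[blocks]; W:chain[open] ⇒ blocked
Since every path is blocked, d-separation holds.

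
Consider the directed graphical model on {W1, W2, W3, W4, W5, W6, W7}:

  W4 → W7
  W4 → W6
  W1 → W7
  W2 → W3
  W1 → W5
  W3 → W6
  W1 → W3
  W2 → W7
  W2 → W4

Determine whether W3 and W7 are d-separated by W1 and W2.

Yes

There are 5 undirected paths between W3 and W7; checking each against the conditioning set {W1, W2}:
  1. W3 ← W2 → W7 — W2:fork[blocks] ⇒ blocked
  2. W3 ← W2 → W4 → W7 — W2:fork[blocks]; W4:chain[open] ⇒ blocked
  3. W3 → W6 ← W4 ← W2 → W7 — W6:collider[blocks]; W4:chain[open]; W2:fork[blocks] ⇒ blocked
  4. W3 → W6 ← W4 → W7 — W6:collider[blocks]; W4:fork[open] ⇒ blocked
  5. W3 ← W1 → W7 — W1:fork[blocks] ⇒ blocked
Every path is blocked, so W3 and W7 are d-separated given {W1, W2}.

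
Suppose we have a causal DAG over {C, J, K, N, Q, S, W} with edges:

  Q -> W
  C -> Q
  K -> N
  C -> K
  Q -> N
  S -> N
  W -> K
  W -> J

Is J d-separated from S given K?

4 paths connect J and S; each must be blocked for d-separation to hold:
Path 1: J ← W → K ← C → Q → N ← S
  N is a collider here and neither N nor any of its descendants is conditioned on, so the collider stays closed — the path is blocked at N.
Path 2: J ← W → K → N ← S
  K is a chain here and K is conditioned on, so the path is blocked at K.
Path 3: J ← W ← Q ← C → K → N ← S
  K is a chain here and K is conditioned on, so the path is blocked at K.
Path 4: J ← W ← Q → N ← S
  N is a collider here and neither N nor any of its descendants is conditioned on, so the collider stays closed — the path is blocked at N.
Since every path is blocked, d-separation holds.

Yes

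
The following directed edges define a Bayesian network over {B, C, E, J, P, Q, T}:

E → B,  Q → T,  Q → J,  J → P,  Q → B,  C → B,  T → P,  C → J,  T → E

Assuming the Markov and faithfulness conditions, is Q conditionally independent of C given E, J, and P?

No

We examine all 6 paths between Q and C:
Path 1: Q → B ← C
  B is a collider here and neither B nor any of its descendants is conditioned on, so the collider stays closed — the path is blocked at B.
Path 2: Q → B ← E ← T → P ← J ← C
  B is a collider here and neither B nor any of its descendants is conditioned on, so the collider stays closed — the path is blocked at B.
Path 3: Q → T → P ← J ← C
  J is a chain here and J is conditioned on, so the path is blocked at J.
Path 4: Q → T → E → B ← C
  E is a chain here and E is conditioned on, so the path is blocked at E.
Path 5: Q → J → P ← T → E → B ← C
  J is a chain here and J is conditioned on, so the path is blocked at J.
Path 6: Q → J ← C
  J is a collider and J is conditioned on, which opens it — no node blocks this path, so it is active.
At least one path is unblocked, so d-separation fails.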